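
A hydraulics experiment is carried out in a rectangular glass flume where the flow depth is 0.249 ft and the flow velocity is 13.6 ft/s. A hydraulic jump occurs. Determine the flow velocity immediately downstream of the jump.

Fr₁ = V₁/√(g·y₁) = 13.6/√(32.2×0.249) = 4.80.
By Bélanger, y₂/y₁ = ½[√(1 + 8Fr₁²) − 1] = ½[√185.5 − 1] = 6.31.
y₂ = 6.31 × 0.249 = 1.57 ft.
q = V₁·y₁ = 13.6 × 0.249 = 3.39 ft²/s.
V₂ = q/y₂ = 3.39/1.57 = 2.16 ft/s.

V₂ = 2.16 ft/s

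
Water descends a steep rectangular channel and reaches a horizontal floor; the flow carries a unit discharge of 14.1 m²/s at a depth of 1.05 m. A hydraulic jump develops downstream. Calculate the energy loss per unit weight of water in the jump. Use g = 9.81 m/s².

V₁ = q/y₁ = 14.1/1.05 = 13.4 m/s. Fr₁ = V₁/√(g·y₁) = 13.4/√(9.81×1.05) = 4.18.
Bélanger equation: y₂/y₁ = ½[√(1 + 8Fr₁²) − 1] = ½[√141.1 − 1] = 5.44.
y₂ = 5.44 × 1.05 = 5.71 m.
Head loss: ΔE = (y₂ − y₁)³/(4y₁y₂) = (5.71 − 1.05)³/(4×1.05×5.71) = 101/24.0 = 4.22 m.

ΔE = 4.22 m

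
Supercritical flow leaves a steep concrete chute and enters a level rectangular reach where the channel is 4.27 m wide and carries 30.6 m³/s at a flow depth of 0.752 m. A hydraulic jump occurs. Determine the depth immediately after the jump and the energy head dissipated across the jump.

q = Q/b = 30.6/4.27 = 7.17 m²/s; V₁ = q/y₁ = 9.53 m/s. Fr₁ = V₁/√(g·y₁) = 3.51.
Conjugate-depth relation: y₂/y₁ = ½[√(1 + 8Fr₁²) − 1] = ½[√99.48 − 1] = 4.49.
y₂ = 4.49 × 0.752 = 3.37 m.
Head loss: ΔE = (y₂ − y₁)³/(4y₁y₂) = (3.37 − 0.752)³/(4×0.752×3.37) = 18.0/10.1 = 1.78 m.

y₂ = 3.37 m; ΔE = 1.78 m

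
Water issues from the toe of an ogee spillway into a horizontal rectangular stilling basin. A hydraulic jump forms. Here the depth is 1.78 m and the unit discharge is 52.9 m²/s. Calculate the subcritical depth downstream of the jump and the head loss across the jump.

V₁ = q/y₁ = 52.9/1.78 = 29.7 m/s. Fr₁ = V₁/√(g·y₁) = 29.7/√(9.81×1.78) = 7.11.
Sequent-depth ratio: y₂/y₁ = ½[√(1 + 8Fr₁²) − 1] = ½[√405.6 − 1] = 9.57.
y₂ = 9.57 × 1.78 = 17.0 m.
Head loss: ΔE = (y₂ − y₁)³/(4y₁y₂) = (17.0 − 1.78)³/(4×1.78×17.0) = 3550/121 = 29.3 m.

y₂ = 17.0 m; ΔE = 29.3 m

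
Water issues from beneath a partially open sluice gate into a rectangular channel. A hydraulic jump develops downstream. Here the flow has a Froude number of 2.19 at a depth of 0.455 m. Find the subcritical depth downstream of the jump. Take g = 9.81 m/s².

y₂ = 1.20 m

Fr₁ = 2.19 (given).
Conjugate-depth relation: y₂/y₁ = ½[√(1 + 8Fr₁²) − 1] = ½[√39.37 − 1] = 2.64.
y₂ = 2.64 × 0.455 = 1.20 m.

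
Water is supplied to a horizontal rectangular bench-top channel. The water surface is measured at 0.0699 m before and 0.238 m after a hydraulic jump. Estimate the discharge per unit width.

For a rectangular channel the momentum equation gives q² = ½·g·y₁·y₂·(y₁ + y₂) = ½×9.81×0.0699×0.238×0.308 = 0.0251.
q = √0.0251 = 0.159 m²/s.

q = 0.159 m²/s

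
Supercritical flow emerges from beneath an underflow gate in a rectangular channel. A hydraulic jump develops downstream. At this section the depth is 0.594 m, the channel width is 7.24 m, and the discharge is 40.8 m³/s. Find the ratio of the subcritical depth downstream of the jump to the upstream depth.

y₂/y₁ = 5.08

q = Q/b = 40.8/7.24 = 5.64 m²/s; V₁ = q/y₁ = 9.49 m/s. Fr₁ = V₁/√(g·y₁) = 3.93.
Bélanger equation: y₂/y₁ = ½[√(1 + 8Fr₁²) − 1] = ½[√124.6 − 1] = 5.08.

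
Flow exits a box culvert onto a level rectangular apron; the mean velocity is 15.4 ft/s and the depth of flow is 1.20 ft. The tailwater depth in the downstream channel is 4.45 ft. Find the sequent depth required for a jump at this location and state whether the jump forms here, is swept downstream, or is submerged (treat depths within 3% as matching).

Fr₁ = V₁/√(g·y₁) = 15.4/√(32.2×1.20) = 2.48.
Sequent-depth ratio: y₂/y₁ = ½[√(1 + 8Fr₁²) − 1] = ½[√50.10 − 1] = 3.04.
y₂ = 3.04 × 1.20 = 3.65 ft.
Tailwater y_tw = 4.45 ft: y_tw > y₂, so the jump is submerged.

y₂ = 3.65 ft; the jump is submerged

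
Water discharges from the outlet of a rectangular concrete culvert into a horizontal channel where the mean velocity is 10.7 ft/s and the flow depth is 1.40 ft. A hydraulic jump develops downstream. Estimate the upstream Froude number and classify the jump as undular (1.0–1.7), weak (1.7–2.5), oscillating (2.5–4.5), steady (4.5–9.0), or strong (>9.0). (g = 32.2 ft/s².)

Fr₁ = V₁/√(g·y₁) = 10.7/√(32.2×1.40) = 1.59.
Fr₁ = 1.59 lies in the undular range.

Fr₁ = 1.59; undular jump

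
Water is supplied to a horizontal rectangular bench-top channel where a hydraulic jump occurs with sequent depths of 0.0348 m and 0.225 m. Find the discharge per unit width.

For a rectangular channel the momentum equation gives q² = ½·g·y₁·y₂·(y₁ + y₂) = ½×9.81×0.0348×0.225×0.260 = 0.00998.
q = √0.00998 = 0.0999 m²/s.

q = 0.0999 m²/s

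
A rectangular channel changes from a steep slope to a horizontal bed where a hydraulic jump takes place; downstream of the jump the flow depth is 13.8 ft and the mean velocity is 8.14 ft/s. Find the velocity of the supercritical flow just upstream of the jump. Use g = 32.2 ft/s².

V₁ = 33.9 ft/s

Fr₂ = V₂/√(g·y₂) = 8.14/√(32.2×13.8) = 0.386.
Applying the sequent-depth relation in reverse, y₁/y₂ = ½[√(1 + 8Fr₂²) − 1] = ½[√2.193 − 1] = 0.240.
y₁ = 0.240 × 13.8 = 3.32 ft.
V₁ = q/y₁ = 112/3.32 = 33.9 ft/s.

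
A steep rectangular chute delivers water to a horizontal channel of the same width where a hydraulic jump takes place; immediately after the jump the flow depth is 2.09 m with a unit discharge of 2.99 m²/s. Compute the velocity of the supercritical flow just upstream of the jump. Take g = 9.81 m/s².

V₂ = q/y₂ = 2.99/2.09 = 1.43 m/s; Fr₂ = V₂/√(g·y₂) = 0.316.
Applying the sequent-depth relation in reverse, y₁/y₂ = ½[√(1 + 8Fr₂²) − 1] = ½[√1.799 − 1] = 0.171.
y₁ = 0.171 × 2.09 = 0.356 m.
V₁ = q/y₁ = 2.99/0.356 = 8.39 m/s.

V₁ = 8.39 m/s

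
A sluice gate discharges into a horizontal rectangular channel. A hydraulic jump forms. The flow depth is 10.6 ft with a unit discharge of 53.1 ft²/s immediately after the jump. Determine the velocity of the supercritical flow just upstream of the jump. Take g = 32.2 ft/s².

V₁ = 38.5 ft/s

V₂ = q/y₂ = 53.1/10.6 = 5.01 ft/s; Fr₂ = V₂/√(g·y₂) = 0.271.
Since the conjugate-depth ratio holds either way, y₁/y₂ = ½[√(1 + 8Fr₂²) − 1] = ½[√1.588 − 1] = 0.130.
y₁ = 0.130 × 10.6 = 1.38 ft.
V₁ = q/y₁ = 53.1/1.38 = 38.5 ft/s.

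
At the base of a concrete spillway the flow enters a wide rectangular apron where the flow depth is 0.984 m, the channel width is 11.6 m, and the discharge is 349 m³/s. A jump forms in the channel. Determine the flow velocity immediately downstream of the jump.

V₂ = 2.28 m/s

q = Q/b = 349/11.6 = 30.1 m²/s; V₁ = q/y₁ = 30.6 m/s. Fr₁ = V₁/√(g·y₁) = 9.84.
Conjugate-depth relation: y₂/y₁ = ½[√(1 + 8Fr₁²) − 1] = ½[√775.8 − 1] = 13.4.
y₂ = 13.4 × 0.984 = 13.2 m.
V₂ = q/y₂ = 30.1/13.2 = 2.28 m/s.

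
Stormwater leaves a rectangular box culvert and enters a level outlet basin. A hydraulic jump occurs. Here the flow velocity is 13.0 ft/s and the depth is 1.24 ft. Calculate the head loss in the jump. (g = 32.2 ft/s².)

Fr₁ = V₁/√(g·y₁) = 13.0/√(32.2×1.24) = 2.06.
Conjugate-depth relation: y₂/y₁ = ½[√(1 + 8Fr₁²) − 1] = ½[√34.86 − 1] = 2.45.
y₂ = 2.45 × 1.24 = 3.04 ft.
q = V₁·y₁ = 13.0 × 1.24 = 16.1 ft²/s. V₂ = q/y₂ = 16.1/3.04 = 5.30 ft/s. E₁ = y₁ + V₁²/2g = 3.86 ft; E₂ = y₂ + V₂²/2g = 3.48 ft. ΔE = E₁ − E₂ = 0.387 ft.

ΔE = 0.387 ft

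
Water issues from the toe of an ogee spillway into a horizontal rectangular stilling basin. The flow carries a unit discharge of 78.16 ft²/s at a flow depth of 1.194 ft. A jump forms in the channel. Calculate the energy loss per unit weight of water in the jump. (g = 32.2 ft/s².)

V₁ = q/y₁ = 78.16/1.194 = 65.46 ft/s. Fr₁ = V₁/√(g·y₁) = 65.46/√(32.2×1.194) = 10.56.
By Bélanger, y₂/y₁ = ½[√(1 + 8Fr₁²) − 1] = ½[√892.64 − 1] = 14.44.
y₂ = 14.44 × 1.194 = 17.24 ft.
V₂ = q/y₂ = 78.16/17.24 = 4.534 ft/s. E₁ = y₁ + V₁²/2g = 67.73 ft; E₂ = y₂ + V₂²/2g = 17.56 ft. ΔE = E₁ − E₂ = 50.17 ft.

ΔE = 50.17 ft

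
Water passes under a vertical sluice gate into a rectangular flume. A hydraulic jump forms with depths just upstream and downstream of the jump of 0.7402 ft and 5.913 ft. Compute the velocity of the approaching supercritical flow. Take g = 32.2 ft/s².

V₁ = 29.25 ft/s

For a rectangular channel the momentum equation gives q² = ½·g·y₁·y₂·(y₁ + y₂) = ½×32.2×0.7402×5.913×6.653 = 468.8.
q = √468.8 = 21.65 ft²/s.
V₁ = q/y₁ = 21.65/0.7402 = 29.25 ft/s.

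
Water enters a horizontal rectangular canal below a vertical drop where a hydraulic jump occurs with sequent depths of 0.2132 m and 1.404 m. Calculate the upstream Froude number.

Fr₁ = 4.998

For a rectangular channel the momentum equation gives q² = ½·g·y₁·y₂·(y₁ + y₂) = ½×9.81×0.2132×1.404×1.617 = 2.374.
q = √2.374 = 1.541 m²/s.
V₁ = q/y₁ = 7.228 m/s; Fr₁ = V₁/√(g·y₁) = 4.998.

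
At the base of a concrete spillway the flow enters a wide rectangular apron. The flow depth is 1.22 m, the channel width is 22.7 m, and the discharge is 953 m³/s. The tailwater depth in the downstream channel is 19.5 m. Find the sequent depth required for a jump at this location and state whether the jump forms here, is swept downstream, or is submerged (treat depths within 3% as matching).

y₂ = 16.6 m; the jump is submerged

q = Q/b = 953/22.7 = 42.0 m²/s; V₁ = q/y₁ = 34.4 m/s. Fr₁ = V₁/√(g·y₁) = 9.95.
Conjugate-depth relation: y₂/y₁ = ½[√(1 + 8Fr₁²) − 1] = ½[√792.5 − 1] = 13.6.
y₂ = 13.6 × 1.22 = 16.6 m.
Tailwater y_tw = 19.5 m: y_tw > y₂, so the jump is submerged.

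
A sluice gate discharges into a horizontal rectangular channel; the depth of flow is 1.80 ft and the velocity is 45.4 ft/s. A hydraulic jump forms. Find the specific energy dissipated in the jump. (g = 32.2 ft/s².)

ΔE = 19.0 ft

Fr₁ = V₁/√(g·y₁) = 45.4/√(32.2×1.80) = 5.96.
From the momentum equation for a rectangular channel, y₂/y₁ = ½[√(1 + 8Fr₁²) − 1] = ½[√285.5 − 1] = 7.95.
y₂ = 7.95 × 1.80 = 14.3 ft.
Head loss: ΔE = (y₂ − y₁)³/(4y₁y₂) = (14.3 − 1.80)³/(4×1.80×14.3) = 1956/103 = 19.0 ft.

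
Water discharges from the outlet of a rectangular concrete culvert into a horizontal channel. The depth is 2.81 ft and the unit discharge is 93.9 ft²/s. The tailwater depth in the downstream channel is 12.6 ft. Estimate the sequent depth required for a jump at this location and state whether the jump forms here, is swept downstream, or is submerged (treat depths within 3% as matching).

y₂ = 12.6 ft; the jump forms here

V₁ = q/y₁ = 93.9/2.81 = 33.4 ft/s. Fr₁ = V₁/√(g·y₁) = 33.4/√(32.2×2.81) = 3.51.
By Bélanger, y₂/y₁ = ½[√(1 + 8Fr₁²) − 1] = ½[√99.73 − 1] = 4.49.
y₂ = 4.49 × 2.81 = 12.6 ft.
Tailwater y_tw = 12.6 ft: y_tw ≈ y₂, so the jump forms here.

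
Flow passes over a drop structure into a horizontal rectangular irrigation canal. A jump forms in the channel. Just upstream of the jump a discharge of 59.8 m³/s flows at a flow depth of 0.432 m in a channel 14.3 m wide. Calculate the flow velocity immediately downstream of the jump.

V₂ = 1.57 m/s

q = Q/b = 59.8/14.3 = 4.18 m²/s; V₁ = q/y₁ = 9.68 m/s. Fr₁ = V₁/√(g·y₁) = 4.70.
From the momentum equation for a rectangular channel, y₂/y₁ = ½[√(1 + 8Fr₁²) − 1] = ½[√177.9 − 1] = 6.17.
y₂ = 6.17 × 0.432 = 2.66 m.
V₂ = q/y₂ = 4.18/2.66 = 1.57 m/s.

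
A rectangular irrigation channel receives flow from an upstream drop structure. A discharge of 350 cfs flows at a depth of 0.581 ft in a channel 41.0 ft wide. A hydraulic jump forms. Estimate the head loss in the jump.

q = Q/b = 350/41.0 = 8.54 ft²/s; V₁ = q/y₁ = 14.7 ft/s. Fr₁ = V₁/√(g·y₁) = 3.40.
From the momentum equation for a rectangular channel, y₂/y₁ = ½[√(1 + 8Fr₁²) − 1] = ½[√93.32 − 1] = 4.33.
y₂ = 4.33 × 0.581 = 2.52 ft.
Head loss: ΔE = (y₂ − y₁)³/(4y₁y₂) = (2.52 − 0.581)³/(4×0.581×2.52) = 7.24/5.85 = 1.24 ft.

ΔE = 1.24 ft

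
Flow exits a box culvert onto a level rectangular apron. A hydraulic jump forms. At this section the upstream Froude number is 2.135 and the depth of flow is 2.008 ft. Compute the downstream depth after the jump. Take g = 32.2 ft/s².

y₂ = 5.141 ft

Fr₁ = 2.135 (given).
Bélanger equation: y₂/y₁ = ½[√(1 + 8Fr₁²) − 1] = ½[√37.466 − 1] = 2.560.
y₂ = 2.560 × 2.008 = 5.141 ft.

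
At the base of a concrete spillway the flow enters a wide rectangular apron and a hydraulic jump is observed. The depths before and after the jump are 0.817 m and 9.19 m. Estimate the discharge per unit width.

q = 19.2 m²/s

For a rectangular channel the momentum equation gives q² = ½·g·y₁·y₂·(y₁ + y₂) = ½×9.81×0.817×9.19×10.0 = 369.
q = √369 = 19.2 m²/s.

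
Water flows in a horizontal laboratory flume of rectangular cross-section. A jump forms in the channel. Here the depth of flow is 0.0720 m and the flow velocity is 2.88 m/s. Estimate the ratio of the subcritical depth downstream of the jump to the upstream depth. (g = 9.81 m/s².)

y₂/y₁ = 4.37

Fr₁ = V₁/√(g·y₁) = 2.88/√(9.81×0.0720) = 3.43.
Sequent-depth ratio: y₂/y₁ = ½[√(1 + 8Fr₁²) − 1] = ½[√94.94 − 1] = 4.37.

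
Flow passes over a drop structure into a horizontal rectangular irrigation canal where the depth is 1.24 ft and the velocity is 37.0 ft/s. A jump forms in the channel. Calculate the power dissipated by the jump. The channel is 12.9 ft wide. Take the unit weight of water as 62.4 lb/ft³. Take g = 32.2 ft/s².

Fr₁ = V₁/√(g·y₁) = 37.0/√(32.2×1.24) = 5.86.
From the momentum equation for a rectangular channel, y₂/y₁ = ½[√(1 + 8Fr₁²) − 1] = ½[√275.3 − 1] = 7.80.
y₂ = 7.80 × 1.24 = 9.67 ft.
Head loss: ΔE = (y₂ − y₁)³/(4y₁y₂) = (9.67 − 1.24)³/(4×1.24×9.67) = 598/47.9 = 12.5 ft.
q = V₁·y₁ = 37.0 × 1.24 = 45.9 ft²/s. Q = q·b = 45.9 × 12.9 = 592 cfs. P = γ·Q·ΔE/550 = 62.4 × 592 × 12.5 / 550 = 838 hp.

P = 838 hp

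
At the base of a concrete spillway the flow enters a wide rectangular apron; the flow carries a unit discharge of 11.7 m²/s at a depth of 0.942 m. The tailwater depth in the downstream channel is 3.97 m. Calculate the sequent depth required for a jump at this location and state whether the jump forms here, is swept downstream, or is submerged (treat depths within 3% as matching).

V₁ = q/y₁ = 11.7/0.942 = 12.4 m/s. Fr₁ = V₁/√(g·y₁) = 12.4/√(9.81×0.942) = 4.09.
From the momentum equation for a rectangular channel, y₂/y₁ = ½[√(1 + 8Fr₁²) − 1] = ½[√134.5 − 1] = 5.30.
y₂ = 5.30 × 0.942 = 4.99 m.
Tailwater y_tw = 3.97 m: y_tw < y₂, so the jump is swept downstream.

y₂ = 4.99 m; the jump is swept downstream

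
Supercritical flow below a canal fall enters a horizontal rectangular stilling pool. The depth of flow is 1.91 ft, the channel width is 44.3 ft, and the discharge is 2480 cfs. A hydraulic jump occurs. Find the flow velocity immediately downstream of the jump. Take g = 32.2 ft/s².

q = Q/b = 2480/44.3 = 56.0 ft²/s; V₁ = q/y₁ = 29.3 ft/s. Fr₁ = V₁/√(g·y₁) = 3.74.
Bélanger equation: y₂/y₁ = ½[√(1 + 8Fr₁²) − 1] = ½[√112.7 − 1] = 4.81.
y₂ = 4.81 × 1.91 = 9.19 ft.
V₂ = q/y₂ = 56.0/9.19 = 6.09 ft/s.

V₂ = 6.09 ft/s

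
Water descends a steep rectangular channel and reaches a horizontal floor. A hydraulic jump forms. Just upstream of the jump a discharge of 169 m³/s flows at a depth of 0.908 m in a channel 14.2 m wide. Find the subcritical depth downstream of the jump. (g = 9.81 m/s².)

y₂ = 5.20 m

q = Q/b = 169/14.2 = 11.9 m²/s; V₁ = q/y₁ = 13.1 m/s. Fr₁ = V₁/√(g·y₁) = 4.39.
Conjugate-depth relation: y₂/y₁ = ½[√(1 + 8Fr₁²) − 1] = ½[√155.3 − 1] = 5.73.
y₂ = 5.73 × 0.908 = 5.20 m.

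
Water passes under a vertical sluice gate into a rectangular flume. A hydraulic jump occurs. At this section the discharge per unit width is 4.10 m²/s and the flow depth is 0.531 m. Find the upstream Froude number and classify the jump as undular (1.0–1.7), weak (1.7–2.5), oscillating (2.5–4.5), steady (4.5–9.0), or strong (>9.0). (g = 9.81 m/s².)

V₁ = q/y₁ = 4.10/0.531 = 7.72 m/s. Fr₁ = V₁/√(g·y₁) = 7.72/√(9.81×0.531) = 3.38.
Fr₁ = 3.38 lies in the oscillating range.

Fr₁ = 3.38; oscillating jump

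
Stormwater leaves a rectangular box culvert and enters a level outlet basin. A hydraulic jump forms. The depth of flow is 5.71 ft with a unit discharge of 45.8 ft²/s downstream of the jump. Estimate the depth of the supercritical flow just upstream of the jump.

y₁ = 2.71 ft

V₂ = q/y₂ = 45.8/5.71 = 8.02 ft/s; Fr₂ = V₂/√(g·y₂) = 0.592.
Applying the sequent-depth relation in reverse, y₁/y₂ = ½[√(1 + 8Fr₂²) − 1] = ½[√3.799 − 1] = 0.475.
y₁ = 0.475 × 5.71 = 2.71 ft.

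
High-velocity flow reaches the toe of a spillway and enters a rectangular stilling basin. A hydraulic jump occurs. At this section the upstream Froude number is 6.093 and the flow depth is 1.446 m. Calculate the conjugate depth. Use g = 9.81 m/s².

y₂ = 11.76 m

Fr₁ = 6.093 (given).
By Bélanger, y₂/y₁ = ½[√(1 + 8Fr₁²) − 1] = ½[√298.00 − 1] = 8.131.
y₂ = 8.131 × 1.446 = 11.76 m.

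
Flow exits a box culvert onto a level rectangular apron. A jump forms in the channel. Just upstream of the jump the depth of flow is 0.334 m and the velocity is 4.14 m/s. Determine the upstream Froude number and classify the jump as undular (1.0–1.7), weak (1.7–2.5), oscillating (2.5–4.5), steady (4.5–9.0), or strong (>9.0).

Fr₁ = 2.29; weak jump

Fr₁ = V₁/√(g·y₁) = 4.14/√(9.81×0.334) = 2.29.
Fr₁ = 2.29 lies in the weak range.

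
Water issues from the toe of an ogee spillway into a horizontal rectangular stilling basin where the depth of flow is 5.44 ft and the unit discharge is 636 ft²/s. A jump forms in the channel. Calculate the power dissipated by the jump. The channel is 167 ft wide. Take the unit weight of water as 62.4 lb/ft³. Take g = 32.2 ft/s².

P = 1818564 hp

V₁ = q/y₁ = 636/5.44 = 117 ft/s. Fr₁ = V₁/√(g·y₁) = 117/√(32.2×5.44) = 8.83.
Sequent-depth ratio: y₂/y₁ = ½[√(1 + 8Fr₁²) − 1] = ½[√625.2 − 1] = 12.0.
y₂ = 12.0 × 5.44 = 65.3 ft.
Head loss: ΔE = (y₂ − y₁)³/(4y₁y₂) = (65.3 − 5.44)³/(4×5.44×65.3) = 214417/1421 = 151 ft.
Q = q·b = 636 × 167 = 106212 cfs. P = γ·Q·ΔE/550 = 62.4 × 106212 × 151 / 550 = 1818564 hp.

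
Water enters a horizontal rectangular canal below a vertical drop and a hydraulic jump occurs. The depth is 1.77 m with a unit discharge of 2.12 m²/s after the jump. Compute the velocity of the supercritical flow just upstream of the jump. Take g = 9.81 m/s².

V₂ = q/y₂ = 2.12/1.77 = 1.20 m/s; Fr₂ = V₂/√(g·y₂) = 0.287.
From the momentum equation (using Fr₂), y₁/y₂ = ½[√(1 + 8Fr₂²) − 1] = ½[√1.661 − 1] = 0.144.
y₁ = 0.144 × 1.77 = 0.256 m.
V₁ = q/y₁ = 2.12/0.256 = 8.30 m/s.

V₁ = 8.30 m/s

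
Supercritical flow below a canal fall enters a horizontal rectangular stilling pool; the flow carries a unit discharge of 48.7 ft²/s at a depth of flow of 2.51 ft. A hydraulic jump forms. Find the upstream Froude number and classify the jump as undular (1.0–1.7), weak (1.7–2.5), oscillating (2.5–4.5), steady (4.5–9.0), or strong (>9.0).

V₁ = q/y₁ = 48.7/2.51 = 19.4 ft/s. Fr₁ = V₁/√(g·y₁) = 19.4/√(32.2×2.51) = 2.16.
Fr₁ = 2.16 lies in the weak range.

Fr₁ = 2.16; weak jump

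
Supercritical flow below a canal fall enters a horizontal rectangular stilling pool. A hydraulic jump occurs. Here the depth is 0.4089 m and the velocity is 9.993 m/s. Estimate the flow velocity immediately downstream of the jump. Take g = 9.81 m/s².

V₂ = 1.520 m/s

Fr₁ = V₁/√(g·y₁) = 9.993/√(9.81×0.4089) = 4.989.
Bélanger equation: y₂/y₁ = ½[√(1 + 8Fr₁²) − 1] = ½[√200.16 − 1] = 6.574.
y₂ = 6.574 × 0.4089 = 2.688 m.
q = V₁·y₁ = 9.993 × 0.4089 = 4.086 m²/s.
V₂ = q/y₂ = 4.086/2.688 = 1.520 m/s.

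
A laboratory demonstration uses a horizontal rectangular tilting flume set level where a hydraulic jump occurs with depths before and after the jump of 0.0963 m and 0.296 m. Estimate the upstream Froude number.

Fr₁ = 2.50

For a rectangular channel the momentum equation gives q² = ½·g·y₁·y₂·(y₁ + y₂) = ½×9.81×0.0963×0.296×0.392 = 0.0548.
q = √0.0548 = 0.234 m²/s.
V₁ = q/y₁ = 2.43 m/s; Fr₁ = V₁/√(g·y₁) = 2.50.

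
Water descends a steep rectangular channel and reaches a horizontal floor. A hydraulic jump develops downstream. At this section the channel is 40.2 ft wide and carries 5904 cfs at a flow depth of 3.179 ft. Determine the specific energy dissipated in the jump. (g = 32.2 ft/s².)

q = Q/b = 5904/40.2 = 146.9 ft²/s; V₁ = q/y₁ = 46.20 ft/s. Fr₁ = V₁/√(g·y₁) = 4.566.
Bélanger equation: y₂/y₁ = ½[√(1 + 8Fr₁²) − 1] = ½[√167.80 − 1] = 5.977.
y₂ = 5.977 × 3.179 = 19.00 ft.
V₂ = q/y₂ = 146.9/19.00 = 7.729 ft/s. E₁ = y₁ + V₁²/2g = 36.32 ft; E₂ = y₂ + V₂²/2g = 19.93 ft. ΔE = E₁ − E₂ = 16.39 ft.

ΔE = 16.39 ft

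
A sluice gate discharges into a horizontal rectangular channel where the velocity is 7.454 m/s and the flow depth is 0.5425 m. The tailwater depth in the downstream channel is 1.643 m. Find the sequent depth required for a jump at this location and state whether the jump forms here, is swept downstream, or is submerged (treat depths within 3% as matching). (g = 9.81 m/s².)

Fr₁ = V₁/√(g·y₁) = 7.454/√(9.81×0.5425) = 3.231.
Conjugate-depth relation: y₂/y₁ = ½[√(1 + 8Fr₁²) − 1] = ½[√84.522 − 1] = 4.097.
y₂ = 4.097 × 0.5425 = 2.223 m.
Tailwater y_tw = 1.643 m: y_tw < y₂, so the jump is swept downstream.

y₂ = 2.223 m; the jump is swept downstream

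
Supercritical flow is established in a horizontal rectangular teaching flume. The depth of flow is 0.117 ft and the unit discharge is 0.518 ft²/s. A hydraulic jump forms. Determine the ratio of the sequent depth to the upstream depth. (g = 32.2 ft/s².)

y₂/y₁ = 2.76

V₁ = q/y₁ = 0.518/0.117 = 4.43 ft/s. Fr₁ = V₁/√(g·y₁) = 4.43/√(32.2×0.117) = 2.28.
Sequent-depth ratio: y₂/y₁ = ½[√(1 + 8Fr₁²) − 1] = ½[√42.62 − 1] = 2.76.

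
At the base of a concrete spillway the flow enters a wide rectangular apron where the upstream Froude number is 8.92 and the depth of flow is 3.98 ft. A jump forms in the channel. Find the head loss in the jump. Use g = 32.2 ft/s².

ΔE = 113 ft

Fr₁ = 8.92 (given).
From the momentum equation for a rectangular channel, y₂/y₁ = ½[√(1 + 8Fr₁²) − 1] = ½[√637.5 − 1] = 12.1.
y₂ = 12.1 × 3.98 = 48.3 ft.
Head loss: ΔE = (y₂ − y₁)³/(4y₁y₂) = (48.3 − 3.98)³/(4×3.98×48.3) = 86799/768 = 113 ft.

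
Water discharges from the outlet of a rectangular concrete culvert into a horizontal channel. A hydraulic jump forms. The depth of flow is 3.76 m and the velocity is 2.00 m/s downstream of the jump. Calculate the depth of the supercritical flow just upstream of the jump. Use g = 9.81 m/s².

Fr₂ = V₂/√(g·y₂) = 2.00/√(9.81×3.76) = 0.329.
Applying the sequent-depth relation in reverse, y₁/y₂ = ½[√(1 + 8Fr₂²) − 1] = ½[√1.868 − 1] = 0.183.
y₁ = 0.183 × 3.76 = 0.689 m.

y₁ = 0.689 m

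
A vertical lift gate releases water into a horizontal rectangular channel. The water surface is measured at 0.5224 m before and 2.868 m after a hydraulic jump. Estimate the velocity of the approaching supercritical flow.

V₁ = 9.555 m/s

For a rectangular channel the momentum equation gives q² = ½·g·y₁·y₂·(y₁ + y₂) = ½×9.81×0.5224×2.868×3.390 = 24.92.
q = √24.92 = 4.992 m²/s.
V₁ = q/y₁ = 4.992/0.5224 = 9.555 m/s.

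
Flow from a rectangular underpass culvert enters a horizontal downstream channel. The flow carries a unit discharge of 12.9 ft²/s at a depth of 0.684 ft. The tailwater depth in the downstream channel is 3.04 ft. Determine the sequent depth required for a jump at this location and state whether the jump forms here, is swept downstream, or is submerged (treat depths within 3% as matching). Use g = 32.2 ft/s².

V₁ = q/y₁ = 12.9/0.684 = 18.9 ft/s. Fr₁ = V₁/√(g·y₁) = 18.9/√(32.2×0.684) = 4.02.
Conjugate-depth relation: y₂/y₁ = ½[√(1 + 8Fr₁²) − 1] = ½[√130.2 − 1] = 5.21.
y₂ = 5.21 × 0.684 = 3.56 ft.
Tailwater y_tw = 3.04 ft: y_tw < y₂, so the jump is swept downstream.

y₂ = 3.56 ft; the jump is swept downstream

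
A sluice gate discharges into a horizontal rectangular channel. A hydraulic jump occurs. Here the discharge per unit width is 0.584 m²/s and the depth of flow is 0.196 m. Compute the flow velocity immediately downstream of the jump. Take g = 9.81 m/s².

V₂ = 1.16 m/s

V₁ = q/y₁ = 0.584/0.196 = 2.98 m/s. Fr₁ = V₁/√(g·y₁) = 2.98/√(9.81×0.196) = 2.15.
Sequent-depth ratio: y₂/y₁ = ½[√(1 + 8Fr₁²) − 1] = ½[√37.94 − 1] = 2.58.
y₂ = 2.58 × 0.196 = 0.506 m.
V₂ = q/y₂ = 0.584/0.506 = 1.16 m/s.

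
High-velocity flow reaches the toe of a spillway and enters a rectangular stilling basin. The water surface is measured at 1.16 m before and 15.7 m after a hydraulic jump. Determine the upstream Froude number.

Fr₁ = 9.92

For a rectangular channel the momentum equation gives q² = ½·g·y₁·y₂·(y₁ + y₂) = ½×9.81×1.16×15.7×16.9 = 1506.
q = √1506 = 38.8 m²/s.
V₁ = q/y₁ = 33.5 m/s; Fr₁ = V₁/√(g·y₁) = 9.92.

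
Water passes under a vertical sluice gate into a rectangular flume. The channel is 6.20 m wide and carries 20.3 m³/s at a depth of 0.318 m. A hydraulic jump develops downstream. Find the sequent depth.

y₂ = 2.47 m

q = Q/b = 20.3/6.20 = 3.27 m²/s; V₁ = q/y₁ = 10.3 m/s. Fr₁ = V₁/√(g·y₁) = 5.83.
By Bélanger, y₂/y₁ = ½[√(1 + 8Fr₁²) − 1] = ½[√272.9 − 1] = 7.76.
y₂ = 7.76 × 0.318 = 2.47 m.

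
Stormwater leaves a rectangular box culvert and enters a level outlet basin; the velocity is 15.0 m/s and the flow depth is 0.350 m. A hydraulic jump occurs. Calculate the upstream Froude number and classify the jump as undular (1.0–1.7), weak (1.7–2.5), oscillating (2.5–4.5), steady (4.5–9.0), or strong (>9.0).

Fr₁ = 8.10; steady jump

Fr₁ = V₁/√(g·y₁) = 15.0/√(9.81×0.350) = 8.10.
Fr₁ = 8.10 lies in the steady range.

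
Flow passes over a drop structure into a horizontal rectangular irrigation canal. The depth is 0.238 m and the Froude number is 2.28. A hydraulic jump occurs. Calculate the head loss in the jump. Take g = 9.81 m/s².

Fr₁ = 2.28 (given).
From the momentum equation for a rectangular channel, y₂/y₁ = ½[√(1 + 8Fr₁²) − 1] = ½[√42.59 − 1] = 2.76.
y₂ = 2.76 × 0.238 = 0.658 m.
Head loss: ΔE = (y₂ − y₁)³/(4y₁y₂) = (0.658 − 0.238)³/(4×0.238×0.658) = 0.0739/0.626 = 0.118 m.

ΔE = 0.118 m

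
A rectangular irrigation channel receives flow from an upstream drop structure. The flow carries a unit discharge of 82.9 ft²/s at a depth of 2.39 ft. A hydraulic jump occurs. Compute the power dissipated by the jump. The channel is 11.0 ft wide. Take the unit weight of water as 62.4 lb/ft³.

P = 842 hp

V₁ = q/y₁ = 82.9/2.39 = 34.7 ft/s. Fr₁ = V₁/√(g·y₁) = 34.7/√(32.2×2.39) = 3.95.
From the momentum equation for a rectangular channel, y₂/y₁ = ½[√(1 + 8Fr₁²) − 1] = ½[√126.1 − 1] = 5.11.
y₂ = 5.11 × 2.39 = 12.2 ft.
Head loss: ΔE = (y₂ − y₁)³/(4y₁y₂) = (12.2 − 2.39)³/(4×2.39×12.2) = 951/117 = 8.14 ft.
Q = q·b = 82.9 × 11.0 = 912 cfs. P = γ·Q·ΔE/550 = 62.4 × 912 × 8.14 / 550 = 842 hp.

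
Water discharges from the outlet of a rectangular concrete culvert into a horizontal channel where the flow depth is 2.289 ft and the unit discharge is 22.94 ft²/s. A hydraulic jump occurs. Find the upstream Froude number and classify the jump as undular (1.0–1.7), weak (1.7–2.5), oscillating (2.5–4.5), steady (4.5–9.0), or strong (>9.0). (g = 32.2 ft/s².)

V₁ = q/y₁ = 22.94/2.289 = 10.02 ft/s. Fr₁ = V₁/√(g·y₁) = 10.02/√(32.2×2.289) = 1.167.
Fr₁ = 1.167 lies in the undular range.

Fr₁ = 1.167; undular jump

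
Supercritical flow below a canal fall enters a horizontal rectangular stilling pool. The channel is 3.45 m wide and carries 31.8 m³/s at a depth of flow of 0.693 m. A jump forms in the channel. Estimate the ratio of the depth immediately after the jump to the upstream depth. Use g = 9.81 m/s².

q = Q/b = 31.8/3.45 = 9.22 m²/s; V₁ = q/y₁ = 13.3 m/s. Fr₁ = V₁/√(g·y₁) = 5.10.
From the momentum equation for a rectangular channel, y₂/y₁ = ½[√(1 + 8Fr₁²) − 1] = ½[√209.2 − 1] = 6.73.

y₂/y₁ = 6.73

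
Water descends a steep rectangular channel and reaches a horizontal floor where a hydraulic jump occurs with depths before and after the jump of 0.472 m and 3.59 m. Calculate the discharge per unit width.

For a rectangular channel the momentum equation gives q² = ½·g·y₁·y₂·(y₁ + y₂) = ½×9.81×0.472×3.59×4.06 = 33.8.
q = √33.8 = 5.81 m²/s.

q = 5.81 m²/s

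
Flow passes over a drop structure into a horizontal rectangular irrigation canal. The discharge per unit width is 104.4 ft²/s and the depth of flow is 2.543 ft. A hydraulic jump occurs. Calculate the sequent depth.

V₁ = q/y₁ = 104.4/2.543 = 41.05 ft/s. Fr₁ = V₁/√(g·y₁) = 41.05/√(32.2×2.543) = 4.537.
By Bélanger, y₂/y₁ = ½[√(1 + 8Fr₁²) − 1] = ½[√165.66 − 1] = 5.936.
y₂ = 5.936 × 2.543 = 15.09 ft.

y₂ = 15.09 ft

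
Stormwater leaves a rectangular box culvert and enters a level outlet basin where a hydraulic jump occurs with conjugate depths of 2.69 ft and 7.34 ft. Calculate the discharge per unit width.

q = 56.5 ft²/s

For a rectangular channel the momentum equation gives q² = ½·g·y₁·y₂·(y₁ + y₂) = ½×32.2×2.69×7.34×10.0 = 3188.
q = √3188 = 56.5 ft²/s.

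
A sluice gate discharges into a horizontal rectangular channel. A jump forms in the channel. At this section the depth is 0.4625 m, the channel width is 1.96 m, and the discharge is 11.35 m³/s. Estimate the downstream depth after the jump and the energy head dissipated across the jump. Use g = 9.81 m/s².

q = Q/b = 11.35/1.96 = 5.791 m²/s; V₁ = q/y₁ = 12.52 m/s. Fr₁ = V₁/√(g·y₁) = 5.878.
Bélanger equation: y₂/y₁ = ½[√(1 + 8Fr₁²) − 1] = ½[√277.42 − 1] = 7.828.
y₂ = 7.828 × 0.4625 = 3.620 m.
Head loss: ΔE = (y₂ − y₁)³/(4y₁y₂) = (3.620 − 0.4625)³/(4×0.4625×3.620) = 31.49/6.698 = 4.702 m.

y₂ = 3.620 m; ΔE = 4.702 m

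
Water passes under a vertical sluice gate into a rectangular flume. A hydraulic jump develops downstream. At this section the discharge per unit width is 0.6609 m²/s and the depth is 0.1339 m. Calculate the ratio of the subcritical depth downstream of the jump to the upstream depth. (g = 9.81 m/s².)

V₁ = q/y₁ = 0.6609/0.1339 = 4.936 m/s. Fr₁ = V₁/√(g·y₁) = 4.936/√(9.81×0.1339) = 4.307.
From the momentum equation for a rectangular channel, y₂/y₁ = ½[√(1 + 8Fr₁²) − 1] = ½[√149.37 − 1] = 5.611.

y₂/y₁ = 5.611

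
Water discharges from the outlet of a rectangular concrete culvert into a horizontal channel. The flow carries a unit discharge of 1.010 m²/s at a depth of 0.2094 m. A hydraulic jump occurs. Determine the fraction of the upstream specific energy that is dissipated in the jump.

V₁ = q/y₁ = 1.010/0.2094 = 4.823 m/s. Fr₁ = V₁/√(g·y₁) = 4.823/√(9.81×0.2094) = 3.365.
Conjugate-depth relation: y₂/y₁ = ½[√(1 + 8Fr₁²) − 1] = ½[√91.601 − 1] = 4.285.
y₂ = 4.285 × 0.2094 = 0.8974 m.
E₁ = y₁ + V₁²/2g = 1.395 m. ΔE = (y₂ − y₁)³/(4y₁y₂) = 0.4332 m. ΔE/E₁ = 0.4332/1.395 = 0.311.

ΔE/E₁ = 0.311 (31.1%)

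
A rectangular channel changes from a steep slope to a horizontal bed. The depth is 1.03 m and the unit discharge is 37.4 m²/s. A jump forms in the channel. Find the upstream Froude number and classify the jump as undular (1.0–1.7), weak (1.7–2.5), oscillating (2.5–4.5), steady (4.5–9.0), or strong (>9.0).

V₁ = q/y₁ = 37.4/1.03 = 36.3 m/s. Fr₁ = V₁/√(g·y₁) = 36.3/√(9.81×1.03) = 11.4.
Fr₁ = 11.4 lies in the strong range.

Fr₁ = 11.4; strong jump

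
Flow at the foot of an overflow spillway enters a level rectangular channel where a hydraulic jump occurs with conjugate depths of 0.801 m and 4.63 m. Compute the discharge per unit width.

q = 9.94 m²/s

For a rectangular channel the momentum equation gives q² = ½·g·y₁·y₂·(y₁ + y₂) = ½×9.81×0.801×4.63×5.43 = 98.8.
q = √98.8 = 9.94 m²/s.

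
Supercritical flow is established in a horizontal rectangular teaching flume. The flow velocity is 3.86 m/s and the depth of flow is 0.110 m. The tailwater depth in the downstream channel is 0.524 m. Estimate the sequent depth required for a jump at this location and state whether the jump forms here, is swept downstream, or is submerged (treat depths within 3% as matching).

Fr₁ = V₁/√(g·y₁) = 3.86/√(9.81×0.110) = 3.72.
Bélanger equation: y₂/y₁ = ½[√(1 + 8Fr₁²) − 1] = ½[√111.5 − 1] = 4.78.
y₂ = 4.78 × 0.110 = 0.526 m.
Tailwater y_tw = 0.524 m: y_tw ≈ y₂, so the jump forms here.

y₂ = 0.526 m; the jump forms here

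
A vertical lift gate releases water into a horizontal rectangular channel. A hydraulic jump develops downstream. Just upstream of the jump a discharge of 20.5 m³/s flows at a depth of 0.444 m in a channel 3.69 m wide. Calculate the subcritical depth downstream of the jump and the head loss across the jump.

q = Q/b = 20.5/3.69 = 5.56 m²/s; V₁ = q/y₁ = 12.5 m/s. Fr₁ = V₁/√(g·y₁) = 6.00.
Bélanger equation: y₂/y₁ = ½[√(1 + 8Fr₁²) − 1] = ½[√288.6 − 1] = 7.99.
y₂ = 7.99 × 0.444 = 3.55 m.
V₂ = q/y₂ = 5.56/3.55 = 1.57 m/s. E₁ = y₁ + V₁²/2g = 8.42 m; E₂ = y₂ + V₂²/2g = 3.67 m. ΔE = E₁ − E₂ = 4.75 m.

y₂ = 3.55 m; ΔE = 4.75 m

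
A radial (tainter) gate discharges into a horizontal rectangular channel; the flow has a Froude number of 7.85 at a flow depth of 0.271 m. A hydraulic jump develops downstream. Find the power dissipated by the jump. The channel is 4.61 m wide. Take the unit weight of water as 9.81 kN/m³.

P = 890 kW

Fr₁ = 7.85 (given).
Bélanger equation: y₂/y₁ = ½[√(1 + 8Fr₁²) − 1] = ½[√494.0 − 1] = 10.6.
y₂ = 10.6 × 0.271 = 2.88 m.
V₁ = Fr₁·√(g·y₁) = 7.85×√(9.81×0.271) = 12.8 m/s; q = V₁·y₁ = 3.47 m²/s. V₂ = q/y₂ = 3.47/2.88 = 1.21 m/s. E₁ = y₁ + V₁²/2g = 8.62 m; E₂ = y₂ + V₂²/2g = 2.95 m. ΔE = E₁ − E₂ = 5.67 m.
Q = q·b = 3.47 × 4.61 = 16.0 m³/s. P = γ·Q·ΔE = 9.81 × 16.0 × 5.67 = 890 kW.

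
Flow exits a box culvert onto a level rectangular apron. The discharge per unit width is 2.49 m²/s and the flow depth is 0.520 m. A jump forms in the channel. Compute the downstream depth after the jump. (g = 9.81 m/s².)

V₁ = q/y₁ = 2.49/0.520 = 4.79 m/s. Fr₁ = V₁/√(g·y₁) = 4.79/√(9.81×0.520) = 2.12.
Sequent-depth ratio: y₂/y₁ = ½[√(1 + 8Fr₁²) − 1] = ½[√36.96 − 1] = 2.54.
y₂ = 2.54 × 0.520 = 1.32 m.

y₂ = 1.32 m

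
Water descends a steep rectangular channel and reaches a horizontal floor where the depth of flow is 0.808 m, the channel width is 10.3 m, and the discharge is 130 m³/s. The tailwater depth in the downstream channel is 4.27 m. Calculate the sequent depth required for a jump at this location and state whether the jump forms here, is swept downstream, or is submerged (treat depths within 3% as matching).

q = Q/b = 130/10.3 = 12.6 m²/s; V₁ = q/y₁ = 15.6 m/s. Fr₁ = V₁/√(g·y₁) = 5.55.
Sequent-depth ratio: y₂/y₁ = ½[√(1 + 8Fr₁²) − 1] = ½[√247.3 − 1] = 7.36.
y₂ = 7.36 × 0.808 = 5.95 m.
Tailwater y_tw = 4.27 m: y_tw < y₂, so the jump is swept downstream.

y₂ = 5.95 m; the jump is swept downstream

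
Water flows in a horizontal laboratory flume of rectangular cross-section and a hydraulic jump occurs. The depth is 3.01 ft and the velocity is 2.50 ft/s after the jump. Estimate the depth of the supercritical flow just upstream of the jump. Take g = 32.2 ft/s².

y₁ = 0.348 ft

Fr₂ = V₂/√(g·y₂) = 2.50/√(32.2×3.01) = 0.254.
From the momentum equation (using Fr₂), y₁/y₂ = ½[√(1 + 8Fr₂²) − 1] = ½[√1.516 − 1] = 0.116.
y₁ = 0.116 × 3.01 = 0.348 ft.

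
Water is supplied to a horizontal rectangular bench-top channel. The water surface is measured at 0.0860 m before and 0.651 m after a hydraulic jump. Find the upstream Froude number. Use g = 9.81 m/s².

Fr₁ = 5.70

For a rectangular channel the momentum equation gives q² = ½·g·y₁·y₂·(y₁ + y₂) = ½×9.81×0.0860×0.651×0.737 = 0.202.
q = √0.202 = 0.450 m²/s.
V₁ = q/y₁ = 5.23 m/s; Fr₁ = V₁/√(g·y₁) = 5.70.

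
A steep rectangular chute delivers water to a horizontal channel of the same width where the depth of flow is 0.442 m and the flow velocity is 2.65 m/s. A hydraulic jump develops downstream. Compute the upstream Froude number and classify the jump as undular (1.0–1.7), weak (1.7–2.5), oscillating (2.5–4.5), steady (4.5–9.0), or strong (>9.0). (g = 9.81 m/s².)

Fr₁ = 1.27; undular jump

Fr₁ = V₁/√(g·y₁) = 2.65/√(9.81×0.442) = 1.27.
Fr₁ = 1.27 lies in the undular range.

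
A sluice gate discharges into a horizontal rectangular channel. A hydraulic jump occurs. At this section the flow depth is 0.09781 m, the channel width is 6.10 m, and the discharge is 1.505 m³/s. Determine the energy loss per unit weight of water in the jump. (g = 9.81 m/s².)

ΔE = 0.07932 m

q = Q/b = 1.505/6.10 = 0.2467 m²/s; V₁ = q/y₁ = 2.522 m/s. Fr₁ = V₁/√(g·y₁) = 2.575.
From the momentum equation for a rectangular channel, y₂/y₁ = ½[√(1 + 8Fr₁²) − 1] = ½[√54.050 − 1] = 3.176.
y₂ = 3.176 × 0.09781 = 0.3106 m.
V₂ = q/y₂ = 0.2467/0.3106 = 0.7942 m/s. E₁ = y₁ + V₁²/2g = 0.4221 m; E₂ = y₂ + V₂²/2g = 0.3428 m. ΔE = E₁ − E₂ = 0.07932 m.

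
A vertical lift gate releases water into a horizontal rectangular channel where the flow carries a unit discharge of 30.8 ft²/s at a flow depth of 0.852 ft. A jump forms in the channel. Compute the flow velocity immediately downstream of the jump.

V₂ = 3.90 ft/s

V₁ = q/y₁ = 30.8/0.852 = 36.2 ft/s. Fr₁ = V₁/√(g·y₁) = 36.2/√(32.2×0.852) = 6.90.
Bélanger equation: y₂/y₁ = ½[√(1 + 8Fr₁²) − 1] = ½[√382.1 − 1] = 9.27.
y₂ = 9.27 × 0.852 = 7.90 ft.
V₂ = q/y₂ = 30.8/7.90 = 3.90 ft/s.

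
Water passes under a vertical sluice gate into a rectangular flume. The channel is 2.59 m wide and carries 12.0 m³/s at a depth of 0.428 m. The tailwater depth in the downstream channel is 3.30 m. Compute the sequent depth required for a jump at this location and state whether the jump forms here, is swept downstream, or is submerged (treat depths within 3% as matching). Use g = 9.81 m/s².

q = Q/b = 12.0/2.59 = 4.63 m²/s; V₁ = q/y₁ = 10.8 m/s. Fr₁ = V₁/√(g·y₁) = 5.28.
From the momentum equation for a rectangular channel, y₂/y₁ = ½[√(1 + 8Fr₁²) − 1] = ½[√224.3 − 1] = 6.99.
y₂ = 6.99 × 0.428 = 2.99 m.
Tailwater y_tw = 3.30 m: y_tw > y₂, so the jump is submerged.

y₂ = 2.99 m; the jump is submerged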